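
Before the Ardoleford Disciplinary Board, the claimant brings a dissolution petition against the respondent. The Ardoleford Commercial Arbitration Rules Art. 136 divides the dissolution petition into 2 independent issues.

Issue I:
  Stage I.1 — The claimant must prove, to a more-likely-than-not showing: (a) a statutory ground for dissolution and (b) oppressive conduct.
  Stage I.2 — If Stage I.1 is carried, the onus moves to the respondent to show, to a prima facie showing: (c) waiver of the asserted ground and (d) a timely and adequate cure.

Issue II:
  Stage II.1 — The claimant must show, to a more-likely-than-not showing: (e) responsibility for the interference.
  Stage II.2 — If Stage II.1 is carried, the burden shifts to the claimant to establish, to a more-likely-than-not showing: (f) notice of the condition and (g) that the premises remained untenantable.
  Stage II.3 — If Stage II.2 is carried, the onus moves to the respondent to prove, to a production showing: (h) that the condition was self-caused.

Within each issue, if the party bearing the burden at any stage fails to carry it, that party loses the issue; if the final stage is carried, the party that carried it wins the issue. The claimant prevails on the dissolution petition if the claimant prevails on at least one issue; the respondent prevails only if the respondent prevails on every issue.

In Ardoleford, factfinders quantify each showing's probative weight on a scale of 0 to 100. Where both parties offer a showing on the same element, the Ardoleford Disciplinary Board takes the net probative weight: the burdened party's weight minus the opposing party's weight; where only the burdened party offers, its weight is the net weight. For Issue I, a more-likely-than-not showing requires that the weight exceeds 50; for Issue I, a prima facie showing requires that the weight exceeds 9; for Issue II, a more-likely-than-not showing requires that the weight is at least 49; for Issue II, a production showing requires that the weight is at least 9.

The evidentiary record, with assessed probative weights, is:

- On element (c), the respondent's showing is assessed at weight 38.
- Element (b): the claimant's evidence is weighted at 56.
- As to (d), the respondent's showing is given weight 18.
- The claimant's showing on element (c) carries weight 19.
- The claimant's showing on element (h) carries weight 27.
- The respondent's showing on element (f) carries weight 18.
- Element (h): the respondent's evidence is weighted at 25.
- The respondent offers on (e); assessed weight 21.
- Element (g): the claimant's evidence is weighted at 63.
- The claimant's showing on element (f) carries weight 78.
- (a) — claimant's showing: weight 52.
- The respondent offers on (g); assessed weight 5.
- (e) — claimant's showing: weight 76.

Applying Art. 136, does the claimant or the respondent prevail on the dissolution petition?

— Issue I —
Stage I.1 — burden on claimant; standard: a more-likely-than-not showing (weight exceeds 50).
    (a): 52 > 50 [met]
    (b): 56 > 50 [met]
  All elements met. The burden passes to the respondent.
Stage I.2 — burden on respondent; standard: a prima facie showing (weight exceeds 9).
    (c): 38 − 19 = 19 > 9 [met]
    (d): 18 > 9 [met]
  The respondent carries the last stage.
With every stage satisfied, the respondent prevails on this issue.
— Issue II —
Stage II.1 — burden on claimant; standard: a more-likely-than-not showing (weight is at least 49).
    (e): 76 − 21 = 55 ≥ 49 [met]
  Stage II.1 carried; the burden remains with the claimant.
Stage II.2 — burden on claimant; standard: a more-likely-than-not showing (weight is at least 49).
    (f): 78 − 18 = 60 ≥ 49 [met]
    (g): 63 − 5 = 58 ≥ 49 [met]
  Stage II.2 is satisfied; the onus moves to the respondent.
Stage II.3 — burden on respondent; standard: a production showing (weight is at least 9).
    (h): 25 − 27 = -2 < 9 [not met]
  Stage II.3 not carried; the respondent fails its burden.
The analysis ends at Stage II.3; the claimant prevails on this issue.
Per-issue: Issue I → respondent; Issue II → claimant. The claimant must prevail on at least one issue; overall, the claimant prevails.

claimant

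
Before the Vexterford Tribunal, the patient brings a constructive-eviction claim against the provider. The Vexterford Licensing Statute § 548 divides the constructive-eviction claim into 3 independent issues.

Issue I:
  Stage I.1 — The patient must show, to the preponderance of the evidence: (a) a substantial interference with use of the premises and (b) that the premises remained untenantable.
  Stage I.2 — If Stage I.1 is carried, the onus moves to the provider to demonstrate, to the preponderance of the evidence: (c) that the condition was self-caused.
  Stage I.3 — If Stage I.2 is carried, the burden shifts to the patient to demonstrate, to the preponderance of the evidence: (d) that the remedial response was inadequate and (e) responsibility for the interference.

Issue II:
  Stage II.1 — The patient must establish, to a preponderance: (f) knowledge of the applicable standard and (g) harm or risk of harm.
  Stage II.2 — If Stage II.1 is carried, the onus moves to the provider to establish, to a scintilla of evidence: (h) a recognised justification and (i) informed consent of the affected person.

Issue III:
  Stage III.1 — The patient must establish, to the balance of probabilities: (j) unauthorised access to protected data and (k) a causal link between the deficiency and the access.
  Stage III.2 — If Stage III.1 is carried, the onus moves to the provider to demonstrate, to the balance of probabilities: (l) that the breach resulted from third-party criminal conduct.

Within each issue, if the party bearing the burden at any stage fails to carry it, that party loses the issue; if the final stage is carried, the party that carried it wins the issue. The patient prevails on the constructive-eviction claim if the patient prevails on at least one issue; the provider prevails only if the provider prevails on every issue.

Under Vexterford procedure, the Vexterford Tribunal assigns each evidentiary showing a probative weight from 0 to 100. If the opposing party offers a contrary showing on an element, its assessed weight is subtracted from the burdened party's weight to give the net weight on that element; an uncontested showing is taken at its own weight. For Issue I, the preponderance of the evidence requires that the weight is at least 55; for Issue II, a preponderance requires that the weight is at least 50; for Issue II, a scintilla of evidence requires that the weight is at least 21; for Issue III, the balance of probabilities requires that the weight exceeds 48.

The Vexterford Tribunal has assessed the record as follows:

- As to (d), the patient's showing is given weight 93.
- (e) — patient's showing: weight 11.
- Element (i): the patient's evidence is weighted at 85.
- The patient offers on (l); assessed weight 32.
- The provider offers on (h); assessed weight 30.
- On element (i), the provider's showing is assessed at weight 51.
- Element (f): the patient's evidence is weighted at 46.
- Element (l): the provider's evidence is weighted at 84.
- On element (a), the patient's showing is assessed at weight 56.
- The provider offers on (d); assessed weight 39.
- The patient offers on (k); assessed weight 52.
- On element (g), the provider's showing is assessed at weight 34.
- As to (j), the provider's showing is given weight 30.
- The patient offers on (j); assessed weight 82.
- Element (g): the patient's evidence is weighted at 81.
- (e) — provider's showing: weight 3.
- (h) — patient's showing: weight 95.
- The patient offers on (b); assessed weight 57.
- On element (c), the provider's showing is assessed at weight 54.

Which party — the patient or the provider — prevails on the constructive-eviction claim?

patient

— Issue I —
At Stage I.1 the patient must meet the preponderance of the evidence (weight is at least 55): on (a) the weight is 56, ≥ 55, so (a) meets the standard; on (b) the weight is 57, which does reach 55, so (b) meets the standard.
  All elements met. The burden passes to the provider.
At Stage I.2 the provider must meet the preponderance of the evidence (weight is at least 55): on (c) the weight is 54, which does not reach 55, so (c) does not meet the standard.
  Not every element is met, so the provider fails to carry Stage I.2.
The patient prevails on this issue.
— Issue II —
At Stage II.1 the patient must meet a preponderance (weight is at least 50): on (f) the weight is 46, < 50, so (f) does not meet the standard; on (g) the weight is 81 less the opposing 34 gives net 47, < 50, so (g) does not meet the standard.
  Stage II.1 not carried; the patient fails its burden.
The analysis ends at Stage II.1; the provider prevails on this issue.
— Issue III —
Stage III.1 (patient, the balance of probabilities, weight exceeds 48): (j) net 82−30=52 > 48 — meets; (k) 52 > 48 — meets.
  All elements met. The burden passes to the provider.
Stage III.2 (provider, the balance of probabilities, weight exceeds 48): (l) net 84−32=52 > 48 — meets.
  Stage III.2 carried; the final stage is satisfied.
With every stage satisfied, the provider prevails on this issue.
Per-issue: Issue I → patient; Issue II → provider; Issue III → provider. The patient must prevail on at least one issue; overall, the patient prevails.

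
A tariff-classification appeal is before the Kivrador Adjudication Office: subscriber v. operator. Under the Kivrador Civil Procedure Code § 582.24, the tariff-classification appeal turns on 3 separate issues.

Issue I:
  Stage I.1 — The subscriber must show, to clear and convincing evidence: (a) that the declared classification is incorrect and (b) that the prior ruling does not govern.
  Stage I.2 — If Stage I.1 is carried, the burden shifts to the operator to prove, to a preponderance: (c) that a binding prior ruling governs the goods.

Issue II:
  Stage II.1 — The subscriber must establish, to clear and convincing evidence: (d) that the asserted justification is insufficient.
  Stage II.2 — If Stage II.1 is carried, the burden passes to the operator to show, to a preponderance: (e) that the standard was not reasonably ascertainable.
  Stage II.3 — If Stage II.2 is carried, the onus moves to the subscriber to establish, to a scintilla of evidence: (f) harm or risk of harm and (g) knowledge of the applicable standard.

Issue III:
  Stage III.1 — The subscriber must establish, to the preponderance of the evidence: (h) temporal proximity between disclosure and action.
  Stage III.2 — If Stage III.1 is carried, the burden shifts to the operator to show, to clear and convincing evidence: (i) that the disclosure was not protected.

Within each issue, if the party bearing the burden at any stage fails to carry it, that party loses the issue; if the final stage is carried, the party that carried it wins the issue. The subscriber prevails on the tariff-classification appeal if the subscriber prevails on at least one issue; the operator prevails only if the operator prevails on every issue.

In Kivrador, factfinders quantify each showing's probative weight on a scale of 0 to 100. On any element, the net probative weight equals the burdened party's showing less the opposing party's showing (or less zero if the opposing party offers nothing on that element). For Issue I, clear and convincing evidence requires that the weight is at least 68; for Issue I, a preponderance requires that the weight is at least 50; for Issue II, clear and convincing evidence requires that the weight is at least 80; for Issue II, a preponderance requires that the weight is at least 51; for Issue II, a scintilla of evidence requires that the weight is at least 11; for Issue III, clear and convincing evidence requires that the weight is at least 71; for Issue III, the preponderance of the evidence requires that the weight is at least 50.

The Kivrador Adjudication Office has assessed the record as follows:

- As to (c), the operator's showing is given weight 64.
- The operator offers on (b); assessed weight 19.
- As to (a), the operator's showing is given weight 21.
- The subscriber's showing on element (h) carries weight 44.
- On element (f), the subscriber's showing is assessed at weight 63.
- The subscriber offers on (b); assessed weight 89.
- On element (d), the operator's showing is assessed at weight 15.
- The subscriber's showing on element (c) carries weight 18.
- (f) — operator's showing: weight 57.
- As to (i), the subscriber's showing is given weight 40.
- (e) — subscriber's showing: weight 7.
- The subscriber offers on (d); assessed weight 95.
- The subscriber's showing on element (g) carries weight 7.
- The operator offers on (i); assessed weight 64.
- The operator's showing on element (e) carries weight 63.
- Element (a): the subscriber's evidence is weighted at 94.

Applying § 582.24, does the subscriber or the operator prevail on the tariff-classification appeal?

— Issue I —
Stage I.1 (subscriber, clear and convincing evidence, weight is at least 68): (a) net 94−21=73 ≥ 68 — meets; (b) net 89−19=70 ≥ 68 — meets.
  All elements met. The burden passes to the operator.
Stage I.2 (operator, a preponderance, weight is at least 50): (c) net 64−18=46 < 50 — fails.
  Stage I.2 not carried; the operator fails its burden.
So the subscriber prevails on this issue.
— Issue II —
Stage II.1 (subscriber, clear and convincing evidence, weight is at least 80): (d) net 95−15=80 ≥ 80 — meets.
  Stage II.1 carried; the burden shifts to the operator.
Stage II.2 (operator, a preponderance, weight is at least 51): (e) net 63−7=56 ≥ 51 — meets.
  Stage II.2 carried; the burden shifts to the subscriber.
Stage II.3 (subscriber, a scintilla of evidence, weight is at least 11): (f) net 63−57=6 < 11 — fails; (g) 7 < 11 — fails.
  The subscriber does not carry Stage II.3.
The analysis ends at Stage II.3; the operator prevails on this issue.
— Issue III —
At Stage III.1 the subscriber must meet the preponderance of the evidence (weight is at least 50): on (h) the weight is 44, < 50, so (h) does not meet the standard.
  Not every element is met, so the subscriber fails to carry Stage III.1.
The operator prevails on this issue.
Per-issue: Issue I → subscriber; Issue II → operator; Issue III → operator. The subscriber must prevail on at least one issue; overall, the subscriber prevails.

subscriber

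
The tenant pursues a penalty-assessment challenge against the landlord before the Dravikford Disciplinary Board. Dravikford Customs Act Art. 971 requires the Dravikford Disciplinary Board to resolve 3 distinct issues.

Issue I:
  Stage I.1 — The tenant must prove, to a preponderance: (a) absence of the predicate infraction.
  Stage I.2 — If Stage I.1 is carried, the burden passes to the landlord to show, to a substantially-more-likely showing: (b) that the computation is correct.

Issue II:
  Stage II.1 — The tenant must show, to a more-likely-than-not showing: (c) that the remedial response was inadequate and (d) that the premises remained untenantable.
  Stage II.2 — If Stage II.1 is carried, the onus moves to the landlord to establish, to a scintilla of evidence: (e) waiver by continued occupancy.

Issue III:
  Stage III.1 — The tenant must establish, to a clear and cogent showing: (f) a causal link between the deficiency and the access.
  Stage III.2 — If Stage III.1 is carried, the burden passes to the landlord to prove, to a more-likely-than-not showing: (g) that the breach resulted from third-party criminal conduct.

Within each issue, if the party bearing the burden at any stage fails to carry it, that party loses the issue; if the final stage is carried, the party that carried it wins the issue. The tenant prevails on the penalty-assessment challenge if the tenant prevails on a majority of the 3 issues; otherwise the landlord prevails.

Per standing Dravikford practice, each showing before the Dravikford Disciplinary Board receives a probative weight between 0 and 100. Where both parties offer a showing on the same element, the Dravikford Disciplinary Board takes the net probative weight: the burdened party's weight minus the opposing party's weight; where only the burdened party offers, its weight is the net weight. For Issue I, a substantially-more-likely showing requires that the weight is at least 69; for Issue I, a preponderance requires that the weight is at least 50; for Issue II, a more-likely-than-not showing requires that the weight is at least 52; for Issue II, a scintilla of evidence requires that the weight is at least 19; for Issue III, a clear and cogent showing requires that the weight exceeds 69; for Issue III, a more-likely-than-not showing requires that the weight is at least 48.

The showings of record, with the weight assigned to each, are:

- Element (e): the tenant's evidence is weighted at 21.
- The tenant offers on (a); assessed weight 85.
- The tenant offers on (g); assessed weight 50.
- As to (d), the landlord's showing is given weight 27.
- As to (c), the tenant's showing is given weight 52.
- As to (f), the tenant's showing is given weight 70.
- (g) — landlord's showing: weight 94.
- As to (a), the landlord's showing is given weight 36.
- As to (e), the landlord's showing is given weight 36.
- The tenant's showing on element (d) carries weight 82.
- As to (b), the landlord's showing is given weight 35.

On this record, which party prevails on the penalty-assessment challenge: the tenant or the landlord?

— Issue I —
At Stage I.1 the tenant must meet a preponderance (weight is at least 50): on (a) the weight is 85 less the opposing 36 gives net 49, < 50, so (a) does not meet the standard.
  Not every element is met, so the tenant fails to carry Stage I.1.
So the landlord prevails on this issue.
— Issue II —
Stage II.1 (tenant, a more-likely-than-not showing, weight is at least 52): (c) 52 ≥ 52 — meets; (d) net 82−27=55 ≥ 52 — meets.
  Stage II.1 is satisfied; the onus moves to the landlord.
Stage II.2 (landlord, a scintilla of evidence, weight is at least 19): (e) net 36−21=15 < 19 — fails.
  Stage II.2 not carried; the landlord fails its burden.
So the tenant prevails on this issue.
— Issue III —
Stage III.1 — burden on tenant; standard: a clear and cogent showing (weight exceeds 69).
    (f): 70 > 69 [met]
  Stage III.1 carried; the burden shifts to the landlord.
Stage III.2 — burden on landlord; standard: a more-likely-than-not showing (weight is at least 48).
    (g): 94 − 50 = 44 < 48 [not met]
  Not every element is met, so the landlord fails to carry Stage III.2.
So the tenant prevails on this issue.
Per-issue: Issue I → landlord; Issue II → tenant; Issue III → tenant. The tenant must prevail on a majority of issues; overall, the tenant prevails.

tenant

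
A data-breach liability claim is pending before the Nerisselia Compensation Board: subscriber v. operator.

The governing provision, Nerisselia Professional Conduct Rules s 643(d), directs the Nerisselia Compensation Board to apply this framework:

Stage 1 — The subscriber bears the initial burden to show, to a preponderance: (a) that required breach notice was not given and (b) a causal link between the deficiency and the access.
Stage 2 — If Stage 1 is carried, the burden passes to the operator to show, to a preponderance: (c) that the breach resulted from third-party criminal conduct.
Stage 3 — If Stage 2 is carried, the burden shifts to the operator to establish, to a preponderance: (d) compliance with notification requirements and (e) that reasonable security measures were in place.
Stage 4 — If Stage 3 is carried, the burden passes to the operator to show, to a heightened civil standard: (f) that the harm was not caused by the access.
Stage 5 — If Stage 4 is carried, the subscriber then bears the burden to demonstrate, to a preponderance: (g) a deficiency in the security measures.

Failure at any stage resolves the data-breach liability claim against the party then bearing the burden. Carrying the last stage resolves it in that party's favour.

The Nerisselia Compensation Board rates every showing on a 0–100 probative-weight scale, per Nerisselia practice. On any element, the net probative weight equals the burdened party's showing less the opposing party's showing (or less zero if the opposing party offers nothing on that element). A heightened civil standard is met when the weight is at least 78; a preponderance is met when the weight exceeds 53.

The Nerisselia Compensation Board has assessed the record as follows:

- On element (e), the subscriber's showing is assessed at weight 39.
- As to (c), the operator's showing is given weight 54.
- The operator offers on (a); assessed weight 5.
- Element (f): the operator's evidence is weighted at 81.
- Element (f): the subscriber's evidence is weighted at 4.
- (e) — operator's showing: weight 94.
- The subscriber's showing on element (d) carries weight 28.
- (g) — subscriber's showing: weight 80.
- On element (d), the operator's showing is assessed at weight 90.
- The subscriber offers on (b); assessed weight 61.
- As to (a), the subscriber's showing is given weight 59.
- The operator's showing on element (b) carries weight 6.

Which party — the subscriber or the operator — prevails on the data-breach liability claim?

Stage 1 (subscriber, a preponderance, weight exceeds 53): (a) net 59−5=54 > 53 — meets; (b) net 61−6=55 > 53 — meets.
  Stage 1 is satisfied; the onus moves to the operator.
Stage 2 (operator, a preponderance, weight exceeds 53): (c) 54 > 53 — meets.
  All elements met. The operator retains the burden for Stage 3.
Stage 3 (operator, a preponderance, weight exceeds 53): (d) net 90−28=62 > 53 — meets; (e) net 94−39=55 > 53 — meets.
  Stage 3 carried; the burden remains with the operator.
Stage 4 (operator, a heightened civil standard, weight is at least 78): (f) net 81−4=77 < 78 — fails.
  The operator does not carry Stage 4.
The analysis ends at Stage 4; the subscriber prevails.

subscriber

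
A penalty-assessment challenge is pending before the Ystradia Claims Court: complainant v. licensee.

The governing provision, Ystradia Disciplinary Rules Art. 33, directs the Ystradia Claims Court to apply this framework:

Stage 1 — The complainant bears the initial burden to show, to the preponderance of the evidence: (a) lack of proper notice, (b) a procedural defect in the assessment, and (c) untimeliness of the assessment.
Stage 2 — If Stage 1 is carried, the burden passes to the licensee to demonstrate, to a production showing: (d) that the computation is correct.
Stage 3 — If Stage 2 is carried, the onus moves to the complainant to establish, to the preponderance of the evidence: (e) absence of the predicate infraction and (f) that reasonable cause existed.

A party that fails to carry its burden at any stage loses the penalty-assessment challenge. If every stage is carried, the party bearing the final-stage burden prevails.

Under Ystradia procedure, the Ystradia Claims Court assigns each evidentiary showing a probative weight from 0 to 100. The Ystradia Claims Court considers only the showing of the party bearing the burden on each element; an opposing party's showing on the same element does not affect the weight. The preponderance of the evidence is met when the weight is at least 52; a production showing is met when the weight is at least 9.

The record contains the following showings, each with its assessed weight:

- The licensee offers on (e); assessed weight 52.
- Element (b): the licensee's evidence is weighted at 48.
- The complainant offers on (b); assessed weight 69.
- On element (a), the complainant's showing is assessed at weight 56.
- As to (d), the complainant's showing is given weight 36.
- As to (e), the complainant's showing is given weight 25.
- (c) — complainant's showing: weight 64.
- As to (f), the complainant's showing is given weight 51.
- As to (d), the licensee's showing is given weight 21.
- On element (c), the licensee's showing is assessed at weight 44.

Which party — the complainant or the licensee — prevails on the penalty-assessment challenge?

Stage 1 — burden on complainant; standard: the preponderance of the evidence (weight is at least 52).
    (a): 56 ≥ 52 [met]
    (b): 69 (licensee's 48 disregarded) ≥ 52 [met]
    (c): 64 (licensee's 44 disregarded) ≥ 52 [met]
  Stage 1 is satisfied; the onus moves to the licensee.
Stage 2 — burden on licensee; standard: a production showing (weight is at least 9).
    (d): 21 (complainant's 36 disregarded) ≥ 9 [met]
  Stage 2 carried; the burden shifts to the complainant.
Stage 3 — burden on complainant; standard: the preponderance of the evidence (weight is at least 52).
    (e): 25 (licensee's 52 disregarded) < 52 [not met]
    (f): 51 < 52 [not met]
  Stage 3 not carried; the complainant fails its burden.
The analysis ends at Stage 3; the licensee prevails.

licensee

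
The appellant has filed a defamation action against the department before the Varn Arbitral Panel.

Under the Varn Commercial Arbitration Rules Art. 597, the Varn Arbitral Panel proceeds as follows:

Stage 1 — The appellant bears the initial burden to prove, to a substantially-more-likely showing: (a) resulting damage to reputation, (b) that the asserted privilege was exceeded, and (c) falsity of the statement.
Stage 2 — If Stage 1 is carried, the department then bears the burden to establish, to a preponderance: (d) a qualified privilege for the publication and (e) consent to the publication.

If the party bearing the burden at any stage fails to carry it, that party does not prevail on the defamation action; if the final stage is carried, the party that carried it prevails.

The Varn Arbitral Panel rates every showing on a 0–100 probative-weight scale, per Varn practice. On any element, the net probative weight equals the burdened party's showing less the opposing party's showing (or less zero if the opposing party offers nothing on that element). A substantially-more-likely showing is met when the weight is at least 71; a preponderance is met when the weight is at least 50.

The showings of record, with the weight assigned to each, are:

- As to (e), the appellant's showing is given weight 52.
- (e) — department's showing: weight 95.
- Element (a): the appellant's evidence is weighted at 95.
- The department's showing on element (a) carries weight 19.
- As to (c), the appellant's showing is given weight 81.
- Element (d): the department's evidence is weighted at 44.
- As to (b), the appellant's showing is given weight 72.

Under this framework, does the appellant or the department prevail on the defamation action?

Stage 1 — burden on appellant; standard: a substantially-more-likely showing (weight is at least 71).
    (a): 95 − 19 = 76 ≥ 71 [met]
    (b): 72 ≥ 71 [met]
    (c): 81 ≥ 71 [met]
  The appellant carries Stage 1; the department now bears the burden.
Stage 2 — burden on department; standard: a preponderance (weight is at least 50).
    (d): 44 < 50 [not met]
    (e): 95 − 52 = 43 < 50 [not met]
  Not every element is met, so the department fails to carry Stage 2.
The appellant prevails.

appellant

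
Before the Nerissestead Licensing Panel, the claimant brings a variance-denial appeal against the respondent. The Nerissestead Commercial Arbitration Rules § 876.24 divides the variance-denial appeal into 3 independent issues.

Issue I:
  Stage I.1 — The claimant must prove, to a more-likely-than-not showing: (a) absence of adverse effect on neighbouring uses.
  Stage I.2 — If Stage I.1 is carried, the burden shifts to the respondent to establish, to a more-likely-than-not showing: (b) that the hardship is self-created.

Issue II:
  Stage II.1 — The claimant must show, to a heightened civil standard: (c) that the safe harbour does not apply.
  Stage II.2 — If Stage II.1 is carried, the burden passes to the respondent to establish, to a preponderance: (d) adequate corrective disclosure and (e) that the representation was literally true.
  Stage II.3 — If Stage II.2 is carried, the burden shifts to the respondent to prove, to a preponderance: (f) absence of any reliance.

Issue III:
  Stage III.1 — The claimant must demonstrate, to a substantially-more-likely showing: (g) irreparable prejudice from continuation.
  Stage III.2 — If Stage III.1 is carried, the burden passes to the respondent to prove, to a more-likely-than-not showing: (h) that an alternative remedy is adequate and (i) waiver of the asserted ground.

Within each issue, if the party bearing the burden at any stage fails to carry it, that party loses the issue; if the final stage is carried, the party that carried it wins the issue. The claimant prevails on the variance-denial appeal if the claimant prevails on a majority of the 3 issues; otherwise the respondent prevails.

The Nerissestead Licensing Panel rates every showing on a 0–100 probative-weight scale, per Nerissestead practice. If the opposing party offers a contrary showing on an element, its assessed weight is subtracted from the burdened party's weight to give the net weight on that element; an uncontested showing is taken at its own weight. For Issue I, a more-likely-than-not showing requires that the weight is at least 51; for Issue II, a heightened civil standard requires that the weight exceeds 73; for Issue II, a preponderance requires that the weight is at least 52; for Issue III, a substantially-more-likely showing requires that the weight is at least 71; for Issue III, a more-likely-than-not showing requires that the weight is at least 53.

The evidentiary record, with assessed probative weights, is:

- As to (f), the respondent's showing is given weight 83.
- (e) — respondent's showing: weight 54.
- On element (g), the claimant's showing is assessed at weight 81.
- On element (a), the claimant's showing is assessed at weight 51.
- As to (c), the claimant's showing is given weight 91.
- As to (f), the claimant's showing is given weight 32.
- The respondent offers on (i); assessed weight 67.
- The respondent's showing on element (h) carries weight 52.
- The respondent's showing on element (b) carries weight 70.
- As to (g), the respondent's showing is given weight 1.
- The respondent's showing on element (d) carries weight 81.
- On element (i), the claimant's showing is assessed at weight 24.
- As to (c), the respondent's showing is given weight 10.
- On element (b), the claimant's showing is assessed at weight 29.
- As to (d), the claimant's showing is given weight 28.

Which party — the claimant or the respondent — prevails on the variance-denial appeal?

claimant

— Issue I —
Stage I.1 — burden on claimant; standard: a more-likely-than-not showing (weight is at least 51).
    (a): 51 ≥ 51 [met]
  The claimant carries Stage I.1; the respondent now bears the burden.
Stage I.2 — burden on respondent; standard: a more-likely-than-not showing (weight is at least 51).
    (b): 70 − 29 = 41 < 51 [not met]
  The respondent does not carry Stage I.2.
The analysis ends at Stage I.2; the claimant prevails on this issue.
— Issue II —
Stage II.1 (claimant, a heightened civil standard, weight exceeds 73): (c) net 91−10=81 > 73 — meets.
  Stage II.1 is satisfied; the onus moves to the respondent.
Stage II.2 (respondent, a preponderance, weight is at least 52): (d) net 81−28=53 ≥ 52 — meets; (e) 54 ≥ 52 — meets.
  Stage II.2 carried; the burden remains with the respondent.
Stage II.3 (respondent, a preponderance, weight is at least 52): (f) net 83−32=51 < 52 — fails.
  Stage II.3 not carried; the respondent fails its burden.
So the claimant prevails on this issue.
— Issue III —
At Stage III.1 the claimant must meet a substantially-more-likely showing (weight is at least 71): on (g) the weight is 81 less the opposing 1 gives net 80, ≥ 71, so (g) meets the standard.
  Stage III.1 carried; the burden shifts to the respondent.
At Stage III.2 the respondent must meet a more-likely-than-not showing (weight is at least 53): on (h) the weight is 52, < 53, so (h) does not meet the standard; on (i) the weight is 67 less the opposing 24 gives net 43, < 53, so (i) does not meet the standard.
  Not every element is met, so the respondent fails to carry Stage III.2.
So the claimant prevails on this issue.
Per-issue: Issue I → claimant; Issue II → claimant; Issue III → claimant. The claimant must prevail on a majority of issues; overall, the claimant prevails.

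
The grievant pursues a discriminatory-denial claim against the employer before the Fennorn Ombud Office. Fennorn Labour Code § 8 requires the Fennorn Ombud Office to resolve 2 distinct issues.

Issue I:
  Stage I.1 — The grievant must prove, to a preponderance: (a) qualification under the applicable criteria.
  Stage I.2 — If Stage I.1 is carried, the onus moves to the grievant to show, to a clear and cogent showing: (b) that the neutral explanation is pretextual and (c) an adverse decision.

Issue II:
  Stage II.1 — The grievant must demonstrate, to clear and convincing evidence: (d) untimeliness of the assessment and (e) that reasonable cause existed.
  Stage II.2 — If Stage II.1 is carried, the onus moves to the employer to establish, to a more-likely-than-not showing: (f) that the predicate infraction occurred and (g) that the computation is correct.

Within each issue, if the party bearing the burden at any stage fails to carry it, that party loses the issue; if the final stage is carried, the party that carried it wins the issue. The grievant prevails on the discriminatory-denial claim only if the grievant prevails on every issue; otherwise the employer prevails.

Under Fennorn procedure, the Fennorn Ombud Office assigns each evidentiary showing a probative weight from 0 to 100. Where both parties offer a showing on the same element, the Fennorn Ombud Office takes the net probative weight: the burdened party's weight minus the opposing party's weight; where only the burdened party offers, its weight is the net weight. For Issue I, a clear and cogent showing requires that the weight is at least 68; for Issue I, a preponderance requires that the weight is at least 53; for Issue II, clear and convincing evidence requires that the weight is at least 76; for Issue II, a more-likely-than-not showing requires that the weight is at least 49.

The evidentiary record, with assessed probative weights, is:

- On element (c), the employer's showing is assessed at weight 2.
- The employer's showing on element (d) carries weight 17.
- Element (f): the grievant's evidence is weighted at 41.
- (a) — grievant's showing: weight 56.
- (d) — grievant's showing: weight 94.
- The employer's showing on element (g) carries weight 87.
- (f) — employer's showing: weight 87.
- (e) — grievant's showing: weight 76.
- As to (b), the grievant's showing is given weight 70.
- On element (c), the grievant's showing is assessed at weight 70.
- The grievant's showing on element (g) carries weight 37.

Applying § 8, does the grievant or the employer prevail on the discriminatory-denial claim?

— Issue I —
Stage I.1 — burden on grievant; standard: a preponderance (weight is at least 53).
    (a): 56 ≥ 53 [met]
  All elements met. The grievant retains the burden for Stage I.2.
Stage I.2 — burden on grievant; standard: a clear and cogent showing (weight is at least 68).
    (b): 70 ≥ 68 [met]
    (c): 70 − 2 = 68 ≥ 68 [met]
  The grievant carries the last stage.
All stages carried — the grievant prevails on this issue.
— Issue II —
Stage II.1 — burden on grievant; standard: clear and convincing evidence (weight is at least 76).
    (d): 94 − 17 = 77 ≥ 76 [met]
    (e): 76 ≥ 76 [met]
  All elements met. The burden passes to the employer.
Stage II.2 — burden on employer; standard: a more-likely-than-not showing (weight is at least 49).
    (f): 87 − 41 = 46 < 49 [not met]
    (g): 87 − 37 = 50 ≥ 49 [met]
  The employer does not carry Stage II.2.
The analysis ends at Stage II.2; the grievant prevails on this issue.
Per-issue: Issue I → grievant; Issue II → grievant. The grievant must prevail on every issue; overall, the grievant prevails.

grievant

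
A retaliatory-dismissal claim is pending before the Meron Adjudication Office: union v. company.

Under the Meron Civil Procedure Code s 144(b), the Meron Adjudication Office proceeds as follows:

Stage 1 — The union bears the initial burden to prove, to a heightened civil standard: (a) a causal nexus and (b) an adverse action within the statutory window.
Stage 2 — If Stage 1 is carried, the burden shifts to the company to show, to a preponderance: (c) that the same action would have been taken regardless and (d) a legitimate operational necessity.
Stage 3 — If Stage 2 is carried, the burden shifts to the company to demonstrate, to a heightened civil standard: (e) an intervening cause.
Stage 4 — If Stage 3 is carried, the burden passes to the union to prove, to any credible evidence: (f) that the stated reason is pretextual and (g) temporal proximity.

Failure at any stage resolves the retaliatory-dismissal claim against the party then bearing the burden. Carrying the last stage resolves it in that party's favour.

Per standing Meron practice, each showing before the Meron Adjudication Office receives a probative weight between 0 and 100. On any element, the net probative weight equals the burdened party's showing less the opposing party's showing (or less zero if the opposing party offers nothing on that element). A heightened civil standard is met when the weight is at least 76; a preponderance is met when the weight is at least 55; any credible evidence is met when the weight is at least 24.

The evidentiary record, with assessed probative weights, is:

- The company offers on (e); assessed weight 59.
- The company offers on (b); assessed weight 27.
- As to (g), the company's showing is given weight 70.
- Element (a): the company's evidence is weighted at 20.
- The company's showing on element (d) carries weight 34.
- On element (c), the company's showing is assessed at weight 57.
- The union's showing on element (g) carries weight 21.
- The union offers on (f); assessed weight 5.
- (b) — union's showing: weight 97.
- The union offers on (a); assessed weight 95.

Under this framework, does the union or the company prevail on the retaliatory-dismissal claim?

Stage 1 (union, a heightened civil standard, weight is at least 76): (a) net 95−20=75 < 76 — fails; (b) net 97−27=70 < 76 — fails.
  Stage 1 not carried; the union fails its burden.
So the company prevails.

company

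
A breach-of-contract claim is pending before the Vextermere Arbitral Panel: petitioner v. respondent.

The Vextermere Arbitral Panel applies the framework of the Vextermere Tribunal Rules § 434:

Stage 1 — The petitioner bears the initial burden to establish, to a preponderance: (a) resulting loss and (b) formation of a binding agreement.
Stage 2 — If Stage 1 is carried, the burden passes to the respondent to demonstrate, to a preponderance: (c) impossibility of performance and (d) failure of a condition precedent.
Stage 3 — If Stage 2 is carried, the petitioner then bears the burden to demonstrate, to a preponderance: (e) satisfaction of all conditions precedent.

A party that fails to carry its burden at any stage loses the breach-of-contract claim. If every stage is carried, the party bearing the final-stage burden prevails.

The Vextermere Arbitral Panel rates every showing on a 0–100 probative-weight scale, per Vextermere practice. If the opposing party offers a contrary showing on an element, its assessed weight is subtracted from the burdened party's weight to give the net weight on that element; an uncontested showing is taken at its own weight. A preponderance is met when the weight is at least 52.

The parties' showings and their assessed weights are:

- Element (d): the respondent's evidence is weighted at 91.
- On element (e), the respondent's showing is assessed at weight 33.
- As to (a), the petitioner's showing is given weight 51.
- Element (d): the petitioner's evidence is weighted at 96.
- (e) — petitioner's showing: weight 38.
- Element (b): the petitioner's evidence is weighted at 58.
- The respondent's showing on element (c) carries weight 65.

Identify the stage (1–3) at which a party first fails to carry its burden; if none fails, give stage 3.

stage 1

Stage 1 (petitioner, a preponderance, weight is at least 52): (a) 51 < 52 — fails; (b) 58 ≥ 52 — meets.
  Stage 1 not carried; the petitioner fails its burden.
So the respondent prevails.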